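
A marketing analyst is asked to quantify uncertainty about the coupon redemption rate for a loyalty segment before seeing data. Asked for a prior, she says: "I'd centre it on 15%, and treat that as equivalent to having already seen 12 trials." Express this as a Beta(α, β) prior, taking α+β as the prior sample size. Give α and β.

α = 1.8, β = 10.2

Under the effective-sample-size interpretation, Beta(α, β) has prior mean α/(α+β) and prior sample size α+β.
So α+β = 12 and α/(α+β) = 0.15, giving α = 0.15·12 = 1.8 and β = 12 − 1.8 = 10.2.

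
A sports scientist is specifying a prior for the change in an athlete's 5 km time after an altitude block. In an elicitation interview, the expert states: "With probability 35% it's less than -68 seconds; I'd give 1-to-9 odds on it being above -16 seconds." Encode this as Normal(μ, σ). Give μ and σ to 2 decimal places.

For Normal(μ,σ), the p-quantile is μ + z_p·σ. Here z_{0.35} = -0.3853, z_{0.9} = 1.282.
So -68 = μ − 0.3853σ and -16 = μ + 1.282σ.
Subtracting: σ = (-16 − -68)/(1.282 − (-0.3853)) = 31.20.
Then μ = -68 − (-0.3853)·31.20 = -55.98.

μ = -55.98, σ = 31.20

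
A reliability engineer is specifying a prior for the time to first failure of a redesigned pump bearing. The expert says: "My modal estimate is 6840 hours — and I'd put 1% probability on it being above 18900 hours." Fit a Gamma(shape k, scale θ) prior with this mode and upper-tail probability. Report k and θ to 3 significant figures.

k ≈ 5.44, θ ≈ 1540

Gamma(k,θ) with k>1 has mode (k−1)θ, so θ = 6840/(k−1).
Need P(X < 18900) = 0.99 with θ tied to k this way. Start at k = 2, θ = 6840: P(X<18900) ≈ 0.763.
Too low — raise k to concentrate. Iterating converges to k ≈ 5.44.
Then θ = 6840/(5.44−1) ≈ 1540.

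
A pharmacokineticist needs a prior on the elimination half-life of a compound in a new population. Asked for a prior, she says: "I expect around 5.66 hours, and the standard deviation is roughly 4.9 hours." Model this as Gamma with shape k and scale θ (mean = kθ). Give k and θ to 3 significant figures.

For Gamma(k, scale θ): mean = kθ, variance = kθ², so CV = 1/√k.
CV = SD/mean = 4.9/5.66 = 0.8657, hence k = 1/CV² = 1.33.
Then θ = mean/k = 5.66/1.33 = 4.24.

k ≈ 1.33, θ ≈ 4.24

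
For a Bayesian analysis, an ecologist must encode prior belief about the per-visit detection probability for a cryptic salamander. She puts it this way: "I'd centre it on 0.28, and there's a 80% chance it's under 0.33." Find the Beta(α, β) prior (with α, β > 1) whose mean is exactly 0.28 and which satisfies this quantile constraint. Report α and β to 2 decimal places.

α ≈ 15.47, β ≈ 39.77

With mean 0.28 fixed, write α = 0.28s, β = 0.72s where s = α+β.
Need P(θ < 0.33) = 0.8 under Beta(0.28s, 0.72s). Normal approximation: (q−m)/√(m(1−m)/s) ≈ z_{0.8} = 0.842, so s ≈ 0.28·0.72·(0.842)²/(0.33−0.28)² = 57.1.
At s = 57.1: P(θ<0.33) ≈ 0.804. Adjusting to match 0.8 gives s ≈ 55.23.
So α = 0.28·55.23 ≈ 15.47, β = 0.72·55.23 ≈ 39.77.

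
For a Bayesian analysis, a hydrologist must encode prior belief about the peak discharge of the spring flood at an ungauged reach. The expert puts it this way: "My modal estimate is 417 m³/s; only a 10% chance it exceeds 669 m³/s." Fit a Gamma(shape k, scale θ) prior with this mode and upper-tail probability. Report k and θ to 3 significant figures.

Gamma(k,θ) with k>1 has mode (k−1)θ, so θ = 417/(k−1).
Need P(X < 669) = 0.9 with θ tied to k this way. Start at k = 2, θ = 417: P(X<669) ≈ 0.476.
Too low — raise k to concentrate. Iterating converges to k ≈ 9.41.
Then θ = 417/(9.41−1) ≈ 49.6.

k ≈ 9.41, θ ≈ 49.6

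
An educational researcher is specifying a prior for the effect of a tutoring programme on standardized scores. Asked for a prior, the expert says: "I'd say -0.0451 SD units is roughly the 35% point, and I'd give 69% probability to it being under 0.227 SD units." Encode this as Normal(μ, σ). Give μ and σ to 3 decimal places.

μ = 0.074, σ = 0.309

For Normal(μ,σ), the p-quantile is μ + z_p·σ. Here z_{0.35} = -0.3853, z_{0.69} = 0.4959.
So -0.0451 = μ − 0.3853σ and 0.227 = μ + 0.4959σ.
Subtracting: σ = (0.227 − -0.0451)/(0.4959 − (-0.3853)) = 0.309.
Then μ = -0.0451 − (-0.3853)·0.309 = 0.074.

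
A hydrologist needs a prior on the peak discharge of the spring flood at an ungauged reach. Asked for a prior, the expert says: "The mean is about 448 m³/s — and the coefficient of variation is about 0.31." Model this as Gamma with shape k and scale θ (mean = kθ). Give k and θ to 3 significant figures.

k ≈ 10.4, θ ≈ 43.1

For Gamma(k, scale θ): mean = kθ, variance = kθ², so CV = 1/√k.
CV = 0.31, hence k = 1/CV² = 10.4.
Then θ = mean/k = 448/10.4 = 43.1.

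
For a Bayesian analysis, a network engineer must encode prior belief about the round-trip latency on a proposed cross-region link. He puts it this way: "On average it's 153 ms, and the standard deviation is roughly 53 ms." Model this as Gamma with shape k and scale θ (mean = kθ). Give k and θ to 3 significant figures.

k ≈ 8.33, θ ≈ 18.4

For Gamma(k, scale θ): mean = kθ, variance = kθ², so CV = 1/√k.
CV = SD/mean = 53/153 = 0.3464, hence k = 1/CV² = 8.33.
Then θ = mean/k = 153/8.33 = 18.4.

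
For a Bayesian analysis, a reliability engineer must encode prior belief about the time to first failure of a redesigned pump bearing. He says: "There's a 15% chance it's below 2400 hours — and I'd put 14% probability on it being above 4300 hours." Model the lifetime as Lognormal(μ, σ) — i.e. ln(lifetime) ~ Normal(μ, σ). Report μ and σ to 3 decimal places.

If T ~ Lognormal(μ,σ) then ln T ~ Normal(μ,σ), so the p-quantile of ln T is μ + z_p·σ.
ln(2400) = 7.783 and ln(4300) = 8.366; z_{0.15} = -1.036, z_{0.86} = 1.08.
σ = (8.366 − 7.783)/(1.08 − (-1.036)) = 0.275.
μ = 7.783 − (-1.036)·0.275 = 8.069.

μ ≈ 8.069, σ ≈ 0.275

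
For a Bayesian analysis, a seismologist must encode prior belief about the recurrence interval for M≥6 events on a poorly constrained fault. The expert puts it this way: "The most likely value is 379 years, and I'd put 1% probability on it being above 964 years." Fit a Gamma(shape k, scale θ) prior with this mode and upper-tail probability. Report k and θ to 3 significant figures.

k ≈ 6.37, θ ≈ 70.6

Gamma(k,θ) with k>1 has mode (k−1)θ, so θ = 379/(k−1).
Need P(X < 964) = 0.99 with θ tied to k this way. Start at k = 2, θ = 379: P(X<964) ≈ 0.722.
Too low — raise k to concentrate. Iterating converges to k ≈ 6.37.
Then θ = 379/(6.37−1) ≈ 70.6.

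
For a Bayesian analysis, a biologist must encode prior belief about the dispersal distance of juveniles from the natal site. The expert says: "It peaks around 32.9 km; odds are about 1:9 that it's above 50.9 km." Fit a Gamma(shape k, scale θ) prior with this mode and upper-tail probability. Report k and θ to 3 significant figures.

k ≈ 10.8, θ ≈ 3.35

Gamma(k,θ) with k>1 has mode (k−1)θ, so θ = 32.9/(k−1).
Need P(X < 50.9) = 0.9 with θ tied to k this way. Start at k = 2, θ = 32.9: P(X<50.9) ≈ 0.458.
Too low — raise k to concentrate. Iterating converges to k ≈ 10.8.
Then θ = 32.9/(10.8−1) ≈ 3.35.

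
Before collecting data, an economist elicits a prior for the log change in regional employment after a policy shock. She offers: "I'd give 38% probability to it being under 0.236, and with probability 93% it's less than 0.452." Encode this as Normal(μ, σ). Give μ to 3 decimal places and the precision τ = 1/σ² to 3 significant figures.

For Normal(μ,σ), the p-quantile is μ + z_p·σ. Here z_{0.38} = -0.3055, z_{0.93} = 1.476.
So 0.236 = μ − 0.3055σ and 0.452 = μ + 1.476σ.
Subtracting: σ = (0.452 − 0.236)/(1.476 − (-0.3055)) = 0.121.
Then μ = 0.236 − (-0.3055)·0.121 = 0.273.
Precision τ = 1/σ² = 1/0.1213² = 68.

μ = 0.273, τ = 68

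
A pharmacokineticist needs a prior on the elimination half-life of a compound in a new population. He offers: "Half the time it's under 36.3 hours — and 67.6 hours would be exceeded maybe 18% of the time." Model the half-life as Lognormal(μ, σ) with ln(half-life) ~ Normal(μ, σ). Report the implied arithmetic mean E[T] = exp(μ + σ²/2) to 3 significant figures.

If T ~ Lognormal(μ,σ) then ln T ~ Normal(μ,σ), so the p-quantile of ln T is μ + z_p·σ.
ln(36.3) = 3.592 and ln(67.6) = 4.214; z_{0.5} = 0, z_{0.82} = 0.9154.
σ = (4.214 − 3.592)/(0.9154 − (0)) = 0.679.
μ = 3.592 − (0)·0.679 = 3.592.
E[T] = exp(μ + σ²/2) = exp(3.592 + 0.2307) = 45.7 hours.

E[T] ≈ 45.7 hours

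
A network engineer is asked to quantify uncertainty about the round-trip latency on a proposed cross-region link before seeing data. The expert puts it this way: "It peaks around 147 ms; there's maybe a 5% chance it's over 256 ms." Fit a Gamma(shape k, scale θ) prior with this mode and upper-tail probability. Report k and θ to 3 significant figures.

k ≈ 10.1, θ ≈ 16.2

Gamma(k,θ) with k>1 has mode (k−1)θ, so θ = 147/(k−1).
Need P(X < 256) = 0.95 with θ tied to k this way. Start at k = 2, θ = 147: P(X<256) ≈ 0.520.
Too low — raise k to concentrate. Iterating converges to k ≈ 10.1.
Then θ = 147/(10.1−1) ≈ 16.2.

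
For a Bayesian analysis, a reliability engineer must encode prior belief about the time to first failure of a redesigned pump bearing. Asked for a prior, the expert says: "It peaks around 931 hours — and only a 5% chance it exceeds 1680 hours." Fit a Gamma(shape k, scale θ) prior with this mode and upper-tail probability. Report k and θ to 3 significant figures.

k ≈ 9, θ ≈ 116

Gamma(k,θ) with k>1 has mode (k−1)θ, so θ = 931/(k−1).
Need P(X < 1680) = 0.95 with θ tied to k this way. Start at k = 2, θ = 931: P(X<1680) ≈ 0.539.
Too low — raise k to concentrate. Iterating converges to k ≈ 9.
Then θ = 931/(9−1) ≈ 116.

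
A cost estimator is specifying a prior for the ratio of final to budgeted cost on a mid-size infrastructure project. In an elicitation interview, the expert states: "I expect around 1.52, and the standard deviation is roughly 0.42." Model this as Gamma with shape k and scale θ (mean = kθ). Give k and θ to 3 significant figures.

k ≈ 13.1, θ ≈ 0.116

For Gamma(k, scale θ): mean = kθ, variance = kθ², so CV = 1/√k.
CV = SD/mean = 0.42/1.52 = 0.2763, hence k = 1/CV² = 13.1.
Then θ = mean/k = 1.52/13.1 = 0.116.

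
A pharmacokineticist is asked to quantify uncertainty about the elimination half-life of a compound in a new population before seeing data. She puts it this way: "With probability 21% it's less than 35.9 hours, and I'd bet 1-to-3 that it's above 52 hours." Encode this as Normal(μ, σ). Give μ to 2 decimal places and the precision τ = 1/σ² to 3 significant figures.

μ = 44.67, τ = 0.00846

For Normal(μ,σ), the p-quantile is μ + z_p·σ. Here z_{0.21} = -0.8064, z_{0.75} = 0.6745.
So 35.9 = μ − 0.8064σ and 52 = μ + 0.6745σ.
Subtracting: σ = (52 − 35.9)/(0.6745 − (-0.8064)) = 10.87.
Then μ = 35.9 − (-0.8064)·10.87 = 44.67.
Precision τ = 1/σ² = 1/10.87² = 0.00846.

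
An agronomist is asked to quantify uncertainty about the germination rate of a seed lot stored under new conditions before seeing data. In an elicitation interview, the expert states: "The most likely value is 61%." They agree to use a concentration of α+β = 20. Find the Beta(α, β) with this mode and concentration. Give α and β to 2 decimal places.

α = 11.98, β = 8.02

For α,β > 1 the Beta mode is (α−1)/(α+β−2). With α+β = 20, the mode is (α−1)/18.
Set (α−1)/18 = 0.61 → α = 1 + 0.61·18 = 11.98.
β = 20 − α = 8.02.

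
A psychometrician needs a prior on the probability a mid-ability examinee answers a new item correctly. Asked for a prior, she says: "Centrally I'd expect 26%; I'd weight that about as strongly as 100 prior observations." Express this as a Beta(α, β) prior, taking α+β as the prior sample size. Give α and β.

Under the effective-sample-size interpretation, Beta(α, β) has prior mean α/(α+β) and prior sample size α+β.
So α+β = 100 and α/(α+β) = 0.26, giving α = 0.26·100 = 26 and β = 100 − 26 = 74.

α = 26, β = 74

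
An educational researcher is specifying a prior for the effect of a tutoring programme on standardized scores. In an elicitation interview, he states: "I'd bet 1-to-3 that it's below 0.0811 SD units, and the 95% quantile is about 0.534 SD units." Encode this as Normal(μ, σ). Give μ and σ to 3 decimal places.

μ = 0.213, σ = 0.195

For Normal(μ,σ), the p-quantile is μ + z_p·σ. Here z_{0.25} = -0.6745, z_{0.95} = 1.645.
So 0.0811 = μ − 0.6745σ and 0.534 = μ + 1.645σ.
Subtracting: σ = (0.534 − 0.0811)/(1.645 − (-0.6745)) = 0.195.
Then μ = 0.0811 − (-0.6745)·0.195 = 0.213.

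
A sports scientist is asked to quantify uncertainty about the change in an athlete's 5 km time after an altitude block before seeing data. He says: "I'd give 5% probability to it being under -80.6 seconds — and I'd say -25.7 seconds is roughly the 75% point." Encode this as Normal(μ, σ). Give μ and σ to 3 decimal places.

For Normal(μ,σ), the p-quantile is μ + z_p·σ. Here z_{0.05} = -1.645, z_{0.75} = 0.6745.
So -80.6 = μ − 1.645σ and -25.7 = μ + 0.6745σ.
Subtracting: σ = (-25.7 − -80.6)/(0.6745 − (-1.645)) = 23.670.
Then μ = -80.6 − (-1.645)·23.670 = -41.666.

μ = -41.666, σ = 23.670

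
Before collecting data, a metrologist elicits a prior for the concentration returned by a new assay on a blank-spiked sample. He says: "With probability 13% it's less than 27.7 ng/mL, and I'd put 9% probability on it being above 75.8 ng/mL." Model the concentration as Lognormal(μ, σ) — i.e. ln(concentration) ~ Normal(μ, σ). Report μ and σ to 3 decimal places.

μ ≈ 3.781, σ ≈ 0.408

If T ~ Lognormal(μ,σ) then ln T ~ Normal(μ,σ), so the p-quantile of ln T is μ + z_p·σ.
ln(27.7) = 3.321 and ln(75.8) = 4.328; z_{0.13} = -1.126, z_{0.91} = 1.341.
σ = (4.328 − 3.321)/(1.341 − (-1.126)) = 0.408.
μ = 3.321 − (-1.126)·0.408 = 3.781.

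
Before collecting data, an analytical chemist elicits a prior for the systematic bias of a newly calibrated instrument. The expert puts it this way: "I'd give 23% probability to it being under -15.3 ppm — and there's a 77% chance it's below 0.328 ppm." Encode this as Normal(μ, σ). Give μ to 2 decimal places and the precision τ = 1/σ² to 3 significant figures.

The p-quantile of Normal(μ,σ) is μ + z_p·σ, with z_{0.23} = -0.7388 and z_{0.77} = 0.7388.
Eliminate σ: μ = (z₂·x₁ − z₁·x₂)/(z₂ − z₁) = (0.7388·-15.3 − (-0.7388)·0.328)/1.478 = -7.49.
Then σ = (x₂ − x₁)/(z₂ − z₁) = (0.328 − -15.3)/1.478 = 10.58.
Precision τ = 1/σ² = 1/10.58² = 0.00894.

μ = -7.49, τ = 0.00894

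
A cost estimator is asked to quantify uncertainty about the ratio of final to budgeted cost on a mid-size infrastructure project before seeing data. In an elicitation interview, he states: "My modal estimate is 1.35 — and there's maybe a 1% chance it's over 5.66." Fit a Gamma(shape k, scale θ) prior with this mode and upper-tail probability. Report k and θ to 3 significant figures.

Gamma(k,θ) with k>1 has mode (k−1)θ, so θ = 1.35/(k−1).
Need P(X < 5.66) = 0.99 with θ tied to k this way. Start at k = 2, θ = 1.35: P(X<5.66) ≈ 0.922.
Too low — raise k to concentrate. Iterating converges to k ≈ 3.01.
Then θ = 1.35/(3.01−1) ≈ 0.672.

k ≈ 3.01, θ ≈ 0.672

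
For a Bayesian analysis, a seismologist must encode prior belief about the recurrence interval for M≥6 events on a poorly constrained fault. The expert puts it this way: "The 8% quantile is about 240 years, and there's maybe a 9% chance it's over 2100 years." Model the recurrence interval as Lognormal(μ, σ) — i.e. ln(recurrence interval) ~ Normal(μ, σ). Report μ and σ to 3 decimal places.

μ ≈ 6.591, σ ≈ 0.790

If T ~ Lognormal(μ,σ) then ln T ~ Normal(μ,σ), so the p-quantile of ln T is μ + z_p·σ.
ln(240) = 5.481 and ln(2100) = 7.65; z_{0.08} = -1.405, z_{0.91} = 1.341.
σ = (7.65 − 5.481)/(1.341 − (-1.405)) = 0.790.
μ = 5.481 − (-1.405)·0.790 = 6.591.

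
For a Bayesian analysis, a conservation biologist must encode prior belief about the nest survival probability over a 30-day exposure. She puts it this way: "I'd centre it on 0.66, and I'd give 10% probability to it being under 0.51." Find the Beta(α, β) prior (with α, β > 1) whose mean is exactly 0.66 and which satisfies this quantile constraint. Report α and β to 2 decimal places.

With mean 0.66 fixed, write α = 0.66s, β = 0.34s where s = α+β.
Need P(θ < 0.51) = 0.1 under Beta(0.66s, 0.34s). Normal approximation: (q−m)/√(m(1−m)/s) ≈ z_{0.1} = -1.28, so s ≈ 0.66·0.34·(-1.28)²/(0.51−0.66)² = 16.4.
At s = 16.4: P(θ<0.51) ≈ 0.103. Adjusting to match 0.1 gives s ≈ 16.90.
So α = 0.66·16.90 ≈ 11.15, β = 0.34·16.90 ≈ 5.74.

α ≈ 11.15, β ≈ 5.74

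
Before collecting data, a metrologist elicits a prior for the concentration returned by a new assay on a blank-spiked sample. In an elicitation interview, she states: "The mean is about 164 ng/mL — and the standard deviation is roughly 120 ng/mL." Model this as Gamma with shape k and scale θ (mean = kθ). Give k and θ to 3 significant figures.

For Gamma(k, scale θ): mean = kθ, variance = kθ², so CV = 1/√k.
CV = SD/mean = 120/164 = 0.7317, hence k = 1/CV² = 1.87.
Then θ = mean/k = 164/1.87 = 87.8.

k ≈ 1.87, θ ≈ 87.8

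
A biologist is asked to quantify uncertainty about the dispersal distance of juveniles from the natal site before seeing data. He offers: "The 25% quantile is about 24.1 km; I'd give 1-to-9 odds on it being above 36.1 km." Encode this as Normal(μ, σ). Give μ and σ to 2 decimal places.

For Normal(μ,σ), the p-quantile is μ + z_p·σ. Here z_{0.25} = -0.6745, z_{0.9} = 1.282.
So 24.1 = μ − 0.6745σ and 36.1 = μ + 1.282σ.
Subtracting: σ = (36.1 − 24.1)/(1.282 − (-0.6745)) = 6.13.
Then μ = 24.1 − (-0.6745)·6.13 = 28.24.

μ = 28.24, σ = 6.13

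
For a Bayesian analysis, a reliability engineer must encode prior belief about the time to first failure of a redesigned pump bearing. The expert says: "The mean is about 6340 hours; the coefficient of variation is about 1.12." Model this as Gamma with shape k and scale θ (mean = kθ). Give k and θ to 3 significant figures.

For Gamma(k, scale θ): mean = kθ, variance = kθ², so CV = 1/√k.
CV = 1.12, hence k = 1/CV² = 0.797.
Then θ = mean/k = 6340/0.797 = 7950.

k ≈ 0.797, θ ≈ 7950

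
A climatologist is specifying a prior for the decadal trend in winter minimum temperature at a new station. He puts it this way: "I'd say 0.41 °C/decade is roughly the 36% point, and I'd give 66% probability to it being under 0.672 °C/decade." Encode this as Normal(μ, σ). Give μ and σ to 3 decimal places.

The p-quantile of Normal(μ,σ) is μ + z_p·σ, with z_{0.36} = -0.3585 and z_{0.66} = 0.4125.
Eliminate σ: μ = (z₂·x₁ − z₁·x₂)/(z₂ − z₁) = (0.4125·0.41 − (-0.3585)·0.672)/0.7709 = 0.532.
Then σ = (x₂ − x₁)/(z₂ − z₁) = (0.672 − 0.41)/0.7709 = 0.340.

μ = 0.532, σ = 0.340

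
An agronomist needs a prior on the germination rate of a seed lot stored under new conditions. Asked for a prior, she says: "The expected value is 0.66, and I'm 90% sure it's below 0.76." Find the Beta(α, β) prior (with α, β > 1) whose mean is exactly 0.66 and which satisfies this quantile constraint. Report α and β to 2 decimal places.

With mean 0.66 fixed, write α = 0.66s, β = 0.34s where s = α+β.
Need P(θ < 0.76) = 0.9 under Beta(0.66s, 0.34s). Normal approximation: (q−m)/√(m(1−m)/s) ≈ z_{0.9} = 1.28, so s ≈ 0.66·0.34·(1.28)²/(0.76−0.66)² = 36.9.
At s = 36.9: P(θ<0.76) ≈ 0.906. Adjusting to match 0.9 gives s ≈ 34.92.
So α = 0.66·34.92 ≈ 23.05, β = 0.34·34.92 ≈ 11.87.

α ≈ 23.05, β ≈ 11.87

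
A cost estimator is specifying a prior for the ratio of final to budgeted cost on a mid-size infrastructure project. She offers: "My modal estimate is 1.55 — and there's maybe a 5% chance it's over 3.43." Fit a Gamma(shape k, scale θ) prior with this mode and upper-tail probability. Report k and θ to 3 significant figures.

Gamma(k,θ) with k>1 has mode (k−1)θ, so θ = 1.55/(k−1).
Need P(X < 3.43) = 0.95 with θ tied to k this way. Start at k = 2, θ = 1.55: P(X<3.43) ≈ 0.649.
Too low — raise k to concentrate. Iterating converges to k ≈ 5.36.
Then θ = 1.55/(5.36−1) ≈ 0.356.

k ≈ 5.36, θ ≈ 0.356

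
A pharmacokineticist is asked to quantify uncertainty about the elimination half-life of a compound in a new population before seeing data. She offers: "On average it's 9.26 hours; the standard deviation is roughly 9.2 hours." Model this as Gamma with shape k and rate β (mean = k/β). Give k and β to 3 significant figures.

For Gamma(k, rate β): mean = k/β, variance = k/β², so CV = 1/√k.
CV = SD/mean = 9.2/9.26 = 0.9935, hence k = 1/CV² = 1.01.
Then β = k/mean = 1.01/9.26 = 0.109.

k ≈ 1.01, β ≈ 0.109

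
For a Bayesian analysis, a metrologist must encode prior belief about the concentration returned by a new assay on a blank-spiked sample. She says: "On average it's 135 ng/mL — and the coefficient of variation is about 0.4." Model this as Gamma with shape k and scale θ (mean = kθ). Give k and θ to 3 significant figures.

For Gamma(k, scale θ): mean = kθ, variance = kθ², so CV = 1/√k.
CV = 0.4, hence k = 1/CV² = 6.25.
Then θ = mean/k = 135/6.25 = 21.6.

k ≈ 6.25, θ ≈ 21.6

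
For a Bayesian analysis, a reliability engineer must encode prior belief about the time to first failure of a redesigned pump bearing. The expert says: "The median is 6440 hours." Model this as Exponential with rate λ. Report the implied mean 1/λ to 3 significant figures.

Exponential median = ln 2 / λ, so λ = ln 2 / 6440.0 = 0.000108.
Mean = 1/λ = 9290 hours.

mean ≈ 9290 hours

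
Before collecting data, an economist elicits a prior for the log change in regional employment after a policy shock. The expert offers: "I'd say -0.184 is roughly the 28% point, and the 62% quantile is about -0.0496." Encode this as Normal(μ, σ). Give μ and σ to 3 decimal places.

The p-quantile of Normal(μ,σ) is μ + z_p·σ, with z_{0.28} = -0.5828 and z_{0.62} = 0.3055.
Eliminate σ: μ = (z₂·x₁ − z₁·x₂)/(z₂ − z₁) = (0.3055·-0.184 − (-0.5828)·-0.0496)/0.8883 = -0.096.
Then σ = (x₂ − x₁)/(z₂ − z₁) = (-0.0496 − -0.184)/0.8883 = 0.151.

μ = -0.096, σ = 0.151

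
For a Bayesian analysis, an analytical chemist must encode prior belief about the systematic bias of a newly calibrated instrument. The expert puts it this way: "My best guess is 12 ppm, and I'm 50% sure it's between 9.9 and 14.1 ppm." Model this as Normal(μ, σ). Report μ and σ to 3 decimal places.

A symmetric 50% interval runs μ ± z·σ with z = 0.6745.
Half-width = 2.1, so σ = 2.1/0.6745 = 3.113.
μ is the stated best guess, 12.000.

μ = 12.000, σ = 3.113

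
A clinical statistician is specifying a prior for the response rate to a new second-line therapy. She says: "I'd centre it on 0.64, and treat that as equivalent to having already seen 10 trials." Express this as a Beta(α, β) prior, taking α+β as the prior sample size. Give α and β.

Under the effective-sample-size interpretation, Beta(α, β) has prior mean α/(α+β) and prior sample size α+β.
So α+β = 10 and α/(α+β) = 0.64, giving α = 0.64·10 = 6.4 and β = 10 − 6.4 = 3.6.

α = 6.4, β = 3.6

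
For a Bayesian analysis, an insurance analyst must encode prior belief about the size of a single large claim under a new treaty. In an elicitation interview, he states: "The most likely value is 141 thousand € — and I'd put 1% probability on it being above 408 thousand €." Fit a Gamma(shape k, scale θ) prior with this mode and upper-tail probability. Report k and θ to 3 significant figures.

Gamma(k,θ) with k>1 has mode (k−1)θ, so θ = 141/(k−1).
Need P(X < 408) = 0.99 with θ tied to k this way. Start at k = 2, θ = 141: P(X<408) ≈ 0.784.
Too low — raise k to concentrate. Iterating converges to k ≈ 5.02.
Then θ = 141/(5.02−1) ≈ 35.1.

k ≈ 5.02, θ ≈ 35.1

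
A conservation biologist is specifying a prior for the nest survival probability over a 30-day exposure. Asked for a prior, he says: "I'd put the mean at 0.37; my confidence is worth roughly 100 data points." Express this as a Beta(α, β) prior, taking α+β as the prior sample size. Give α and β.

α = 37, β = 63

Under the effective-sample-size interpretation, Beta(α, β) has prior mean α/(α+β) and prior sample size α+β.
So α+β = 100 and α/(α+β) = 0.37, giving α = 0.37·100 = 37 and β = 100 − 37 = 63.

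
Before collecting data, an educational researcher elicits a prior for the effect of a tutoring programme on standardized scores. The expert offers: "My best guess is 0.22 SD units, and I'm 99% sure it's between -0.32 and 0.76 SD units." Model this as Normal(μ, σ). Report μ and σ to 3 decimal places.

μ = 0.220, σ = 0.210

A symmetric 99% interval runs μ ± z·σ with z = 2.576.
Half-width = 0.54, so σ = 0.54/2.576 = 0.210.
μ is the stated best guess, 0.220.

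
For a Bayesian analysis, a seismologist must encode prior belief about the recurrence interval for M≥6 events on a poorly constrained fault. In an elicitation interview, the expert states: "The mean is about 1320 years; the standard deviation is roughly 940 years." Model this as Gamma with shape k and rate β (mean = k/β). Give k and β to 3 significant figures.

For Gamma(k, rate β): mean = k/β, variance = k/β², so CV = 1/√k.
CV = SD/mean = 940/1320 = 0.7121, hence k = 1/CV² = 1.97.
Then β = k/mean = 1.97/1320 = 0.00149.

k ≈ 1.97, β ≈ 0.00149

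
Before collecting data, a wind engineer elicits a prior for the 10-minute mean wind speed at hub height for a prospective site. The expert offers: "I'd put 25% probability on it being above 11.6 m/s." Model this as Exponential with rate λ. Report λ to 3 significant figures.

P(T > 11.6) = e^(−λ·11.6) = 0.25, so λ = −ln(0.25)/11.6 = 0.12.

λ ≈ 0.12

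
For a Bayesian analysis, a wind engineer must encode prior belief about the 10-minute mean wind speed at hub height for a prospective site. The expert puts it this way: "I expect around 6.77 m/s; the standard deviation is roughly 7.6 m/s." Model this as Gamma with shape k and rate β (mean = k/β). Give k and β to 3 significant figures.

k ≈ 0.794, β ≈ 0.117

For Gamma(k, rate β): mean = k/β, variance = k/β², so CV = 1/√k.
CV = SD/mean = 7.6/6.77 = 1.123, hence k = 1/CV² = 0.794.
Then β = k/mean = 0.794/6.77 = 0.117.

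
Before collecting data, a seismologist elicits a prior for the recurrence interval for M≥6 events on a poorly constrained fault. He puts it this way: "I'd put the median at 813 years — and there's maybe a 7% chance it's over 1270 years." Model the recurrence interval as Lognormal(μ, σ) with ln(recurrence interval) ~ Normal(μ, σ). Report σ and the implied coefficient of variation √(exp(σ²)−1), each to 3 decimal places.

If T ~ Lognormal(μ,σ) then ln T ~ Normal(μ,σ), so the p-quantile of ln T is μ + z_p·σ.
ln(813) = 6.701 and ln(1270) = 7.147; z_{0.5} = 0, z_{0.93} = 1.476.
σ = (7.147 − 6.701)/(1.476 − (0)) = 0.302.
μ = 6.701 − (0)·0.302 = 6.701.
CV = √(exp(σ²)−1) = √(exp(0.0913)−1) = 0.309.

σ ≈ 0.302, CV ≈ 0.309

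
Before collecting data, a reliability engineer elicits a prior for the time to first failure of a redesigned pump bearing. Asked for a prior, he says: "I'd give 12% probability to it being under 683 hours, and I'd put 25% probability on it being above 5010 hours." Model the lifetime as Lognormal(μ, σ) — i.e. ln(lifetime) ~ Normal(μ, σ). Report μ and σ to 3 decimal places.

μ ≈ 7.792, σ ≈ 1.077

If T ~ Lognormal(μ,σ) then ln T ~ Normal(μ,σ), so the p-quantile of ln T is μ + z_p·σ.
ln(683) = 6.526 and ln(5010) = 8.519; z_{0.12} = -1.175, z_{0.75} = 0.6745.
σ = (8.519 − 6.526)/(0.6745 − (-1.175)) = 1.077.
μ = 6.526 − (-1.175)·1.077 = 7.792.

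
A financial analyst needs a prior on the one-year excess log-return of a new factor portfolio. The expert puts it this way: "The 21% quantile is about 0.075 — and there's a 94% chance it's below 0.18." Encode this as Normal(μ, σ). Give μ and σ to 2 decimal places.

For Normal(μ,σ), the p-quantile is μ + z_p·σ. Here z_{0.21} = -0.8064, z_{0.94} = 1.555.
So 0.075 = μ − 0.8064σ and 0.18 = μ + 1.555σ.
Subtracting: σ = (0.18 − 0.075)/(1.555 − (-0.8064)) = 0.04.
Then μ = 0.075 − (-0.8064)·0.04 = 0.11.

μ = 0.11, σ = 0.04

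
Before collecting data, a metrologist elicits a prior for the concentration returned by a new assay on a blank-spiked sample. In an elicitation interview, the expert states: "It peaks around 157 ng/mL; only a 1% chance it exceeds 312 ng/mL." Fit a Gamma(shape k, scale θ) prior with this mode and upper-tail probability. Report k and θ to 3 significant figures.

Gamma(k,θ) with k>1 has mode (k−1)θ, so θ = 157/(k−1).
Need P(X < 312) = 0.99 with θ tied to k this way. Start at k = 2, θ = 157: P(X<312) ≈ 0.591.
Too low — raise k to concentrate. Iterating converges to k ≈ 11.4.
Then θ = 157/(11.4−1) ≈ 15.1.

k ≈ 11.4, θ ≈ 15.1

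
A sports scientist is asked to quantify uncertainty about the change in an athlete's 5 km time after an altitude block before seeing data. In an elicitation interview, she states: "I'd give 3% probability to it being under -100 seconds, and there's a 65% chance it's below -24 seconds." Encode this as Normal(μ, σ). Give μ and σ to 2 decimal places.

μ = -36.92, σ = 33.54

For Normal(μ,σ), the p-quantile is μ + z_p·σ. Here z_{0.03} = -1.881, z_{0.65} = 0.3853.
So -100 = μ − 1.881σ and -24 = μ + 0.3853σ.
Subtracting: σ = (-24 − -100)/(0.3853 − (-1.881)) = 33.54.
Then μ = -100 − (-1.881)·33.54 = -36.92.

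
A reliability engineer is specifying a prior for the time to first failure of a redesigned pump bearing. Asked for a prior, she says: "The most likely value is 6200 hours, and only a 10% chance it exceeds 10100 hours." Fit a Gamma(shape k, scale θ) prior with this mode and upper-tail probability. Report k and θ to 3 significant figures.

Gamma(k,θ) with k>1 has mode (k−1)θ, so θ = 6200/(k−1).
Need P(X < 10100) = 0.9 with θ tied to k this way. Start at k = 2, θ = 6200: P(X<10100) ≈ 0.484.
Too low — raise k to concentrate. Iterating converges to k ≈ 8.91.
Then θ = 6200/(8.91−1) ≈ 784.

k ≈ 8.91, θ ≈ 784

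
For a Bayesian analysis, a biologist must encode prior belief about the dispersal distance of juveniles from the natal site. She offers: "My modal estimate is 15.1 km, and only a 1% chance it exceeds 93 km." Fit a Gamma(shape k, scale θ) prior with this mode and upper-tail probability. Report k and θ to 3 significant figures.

k ≈ 2.11, θ ≈ 13.6

Gamma(k,θ) with k>1 has mode (k−1)θ, so θ = 15.1/(k−1).
Need P(X < 93) = 0.99 with θ tied to k this way. Start at k = 2, θ = 15.1: P(X<93) ≈ 0.985.
Too low — raise k to concentrate. Iterating converges to k ≈ 2.11.
Then θ = 15.1/(2.11−1) ≈ 13.6.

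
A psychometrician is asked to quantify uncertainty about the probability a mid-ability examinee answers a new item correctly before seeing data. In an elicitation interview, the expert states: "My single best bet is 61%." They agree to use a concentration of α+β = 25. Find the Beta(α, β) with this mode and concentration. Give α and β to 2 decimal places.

For α,β > 1 the Beta mode is (α−1)/(α+β−2). With α+β = 25, the mode is (α−1)/23.
Set (α−1)/23 = 0.61 → α = 1 + 0.61·23 = 15.03.
β = 25 − α = 9.97.

α = 15.03, β = 9.97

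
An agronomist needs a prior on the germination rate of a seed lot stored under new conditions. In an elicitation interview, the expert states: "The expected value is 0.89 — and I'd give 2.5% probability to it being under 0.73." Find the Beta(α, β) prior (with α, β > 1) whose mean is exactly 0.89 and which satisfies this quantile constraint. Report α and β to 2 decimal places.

α ≈ 18.85, β ≈ 2.33

With mean 0.89 fixed, write α = 0.89s, β = 0.11s where s = α+β.
Need P(θ < 0.73) = 0.025 under Beta(0.89s, 0.11s). Normal approximation: (q−m)/√(m(1−m)/s) ≈ z_{0.025} = -1.96, so s ≈ 0.89·0.11·(-1.96)²/(0.73−0.89)² = 14.7.
At s = 14.7: P(θ<0.73) ≈ 0.046. Adjusting to match 0.025 gives s ≈ 21.18.
So α = 0.89·21.18 ≈ 18.85, β = 0.11·21.18 ≈ 2.33.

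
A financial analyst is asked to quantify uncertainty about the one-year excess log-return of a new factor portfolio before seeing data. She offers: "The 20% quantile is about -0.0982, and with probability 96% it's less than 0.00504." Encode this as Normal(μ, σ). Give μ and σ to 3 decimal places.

μ = -0.065, σ = 0.040

The p-quantile of Normal(μ,σ) is μ + z_p·σ, with z_{0.2} = -0.8416 and z_{0.96} = 1.751.
Eliminate σ: μ = (z₂·x₁ − z₁·x₂)/(z₂ − z₁) = (1.751·-0.0982 − (-0.8416)·0.00504)/2.592 = -0.065.
Then σ = (x₂ − x₁)/(z₂ − z₁) = (0.00504 − -0.0982)/2.592 = 0.040.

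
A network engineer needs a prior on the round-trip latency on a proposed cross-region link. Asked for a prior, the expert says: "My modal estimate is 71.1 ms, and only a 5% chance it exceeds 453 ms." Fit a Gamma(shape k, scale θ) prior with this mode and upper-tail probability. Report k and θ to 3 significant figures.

k ≈ 1.65, θ ≈ 109

Gamma(k,θ) with k>1 has mode (k−1)θ, so θ = 71.1/(k−1).
Need P(X < 453) = 0.95 with θ tied to k this way. Start at k = 2, θ = 71.1: P(X<453) ≈ 0.987.
Too high — lower k to spread out. Iterating converges to k ≈ 1.65.
Then θ = 71.1/(1.65−1) ≈ 109.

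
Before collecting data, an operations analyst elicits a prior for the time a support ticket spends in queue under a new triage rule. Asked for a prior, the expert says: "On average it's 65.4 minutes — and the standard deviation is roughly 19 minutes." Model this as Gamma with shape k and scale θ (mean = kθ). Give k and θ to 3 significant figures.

k ≈ 11.8, θ ≈ 5.52

For Gamma(k, scale θ): mean = kθ, variance = kθ², so CV = 1/√k.
CV = SD/mean = 19/65.4 = 0.2905, hence k = 1/CV² = 11.8.
Then θ = mean/k = 65.4/11.8 = 5.52.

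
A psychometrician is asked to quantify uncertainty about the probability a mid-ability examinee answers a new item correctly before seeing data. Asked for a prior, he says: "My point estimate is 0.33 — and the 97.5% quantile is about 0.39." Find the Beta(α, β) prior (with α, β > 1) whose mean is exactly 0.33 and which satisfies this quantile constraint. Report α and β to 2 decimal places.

α ≈ 80.88, β ≈ 164.21

With mean 0.33 fixed, write α = 0.33s, β = 0.67s where s = α+β.
Need P(θ < 0.39) = 0.975 under Beta(0.33s, 0.67s). Normal approximation: (q−m)/√(m(1−m)/s) ≈ z_{0.975} = 1.96, so s ≈ 0.33·0.67·(1.96)²/(0.39−0.33)² = 235.9.
At s = 235.9: P(θ<0.39) ≈ 0.973. Adjusting to match 0.975 gives s ≈ 245.09.
So α = 0.33·245.09 ≈ 80.88, β = 0.67·245.09 ≈ 164.21.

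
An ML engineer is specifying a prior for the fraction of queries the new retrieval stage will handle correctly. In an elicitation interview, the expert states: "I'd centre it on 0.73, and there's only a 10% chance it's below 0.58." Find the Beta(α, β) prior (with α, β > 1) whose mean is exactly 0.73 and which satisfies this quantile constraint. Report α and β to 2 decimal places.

With mean 0.73 fixed, write α = 0.73s, β = 0.27s where s = α+β.
Need P(θ < 0.58) = 0.1 under Beta(0.73s, 0.27s). Normal approximation: (q−m)/√(m(1−m)/s) ≈ z_{0.1} = -1.28, so s ≈ 0.73·0.27·(-1.28)²/(0.58−0.73)² = 14.4.
At s = 14.4: P(θ<0.58) ≈ 0.105. Adjusting to match 0.1 gives s ≈ 15.16.
So α = 0.73·15.16 ≈ 11.07, β = 0.27·15.16 ≈ 4.09.

α ≈ 11.07, β ≈ 4.09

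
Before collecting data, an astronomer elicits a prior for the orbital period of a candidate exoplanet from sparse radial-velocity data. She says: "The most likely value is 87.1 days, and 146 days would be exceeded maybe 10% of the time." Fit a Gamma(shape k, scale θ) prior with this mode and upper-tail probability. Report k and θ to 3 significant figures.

Gamma(k,θ) with k>1 has mode (k−1)θ, so θ = 87.1/(k−1).
Need P(X < 146) = 0.9 with θ tied to k this way. Start at k = 2, θ = 87.1: P(X<146) ≈ 0.499.
Too low — raise k to concentrate. Iterating converges to k ≈ 8.08.
Then θ = 87.1/(8.08−1) ≈ 12.3.

k ≈ 8.08, θ ≈ 12.3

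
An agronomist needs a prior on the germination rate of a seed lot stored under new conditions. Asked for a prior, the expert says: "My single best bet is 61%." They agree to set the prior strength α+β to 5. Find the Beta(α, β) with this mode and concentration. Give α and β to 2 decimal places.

α = 2.83, β = 2.17

For α,β > 1 the Beta mode is (α−1)/(α+β−2). With α+β = 5, the mode is (α−1)/3.
Set (α−1)/3 = 0.61 → α = 1 + 0.61·3 = 2.83.
β = 5 − α = 2.17.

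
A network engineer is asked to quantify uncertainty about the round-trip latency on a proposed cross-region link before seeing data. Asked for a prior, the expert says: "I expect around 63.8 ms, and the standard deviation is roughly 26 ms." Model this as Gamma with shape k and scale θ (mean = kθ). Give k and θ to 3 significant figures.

For Gamma(k, scale θ): mean = kθ, variance = kθ², so CV = 1/√k.
CV = SD/mean = 26/63.8 = 0.4075, hence k = 1/CV² = 6.02.
Then θ = mean/k = 63.8/6.02 = 10.6.

k ≈ 6.02, θ ≈ 10.6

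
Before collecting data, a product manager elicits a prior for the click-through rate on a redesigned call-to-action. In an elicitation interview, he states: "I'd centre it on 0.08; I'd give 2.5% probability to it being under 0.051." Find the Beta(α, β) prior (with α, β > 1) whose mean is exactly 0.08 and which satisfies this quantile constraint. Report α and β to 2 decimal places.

α ≈ 22.00, β ≈ 252.97

With mean 0.08 fixed, write α = 0.08s, β = 0.92s where s = α+β.
Need P(θ < 0.051) = 0.025 under Beta(0.08s, 0.92s). Normal approximation: (q−m)/√(m(1−m)/s) ≈ z_{0.025} = -1.96, so s ≈ 0.08·0.92·(-1.96)²/(0.051−0.08)² = 336.2.
At s = 336.2: P(θ<0.051) ≈ 0.015. Adjusting to match 0.025 gives s ≈ 274.97.
So α = 0.08·274.97 ≈ 22.00, β = 0.92·274.97 ≈ 252.97.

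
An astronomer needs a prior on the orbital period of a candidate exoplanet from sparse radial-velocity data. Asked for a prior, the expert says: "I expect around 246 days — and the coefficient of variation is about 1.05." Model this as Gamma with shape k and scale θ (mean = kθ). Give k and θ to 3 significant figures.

For Gamma(k, scale θ): mean = kθ, variance = kθ², so CV = 1/√k.
CV = 1.05, hence k = 1/CV² = 0.907.
Then θ = mean/k = 246/0.907 = 271.

k ≈ 0.907, θ ≈ 271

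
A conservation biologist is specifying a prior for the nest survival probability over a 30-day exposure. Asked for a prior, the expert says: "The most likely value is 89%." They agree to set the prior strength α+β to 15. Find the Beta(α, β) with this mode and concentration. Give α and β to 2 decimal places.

For α,β > 1 the Beta mode is (α−1)/(α+β−2). With α+β = 15, the mode is (α−1)/13.
Set (α−1)/13 = 0.89 → α = 1 + 0.89·13 = 12.57.
β = 15 − α = 2.43.

α = 12.57, β = 2.43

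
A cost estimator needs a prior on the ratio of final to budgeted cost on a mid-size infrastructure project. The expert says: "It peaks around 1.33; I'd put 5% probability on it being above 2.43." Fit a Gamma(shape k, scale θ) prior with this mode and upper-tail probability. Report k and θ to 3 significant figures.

Gamma(k,θ) with k>1 has mode (k−1)θ, so θ = 1.33/(k−1).
Need P(X < 2.43) = 0.95 with θ tied to k this way. Start at k = 2, θ = 1.33: P(X<2.43) ≈ 0.545.
Too low — raise k to concentrate. Iterating converges to k ≈ 8.67.
Then θ = 1.33/(8.67−1) ≈ 0.173.

k ≈ 8.67, θ ≈ 0.173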